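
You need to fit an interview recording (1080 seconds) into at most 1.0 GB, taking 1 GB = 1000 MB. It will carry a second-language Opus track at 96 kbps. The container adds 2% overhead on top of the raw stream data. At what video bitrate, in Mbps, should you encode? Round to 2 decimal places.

Budget: 1.0 GB = 8000.0 Mb.
Stream payload after overhead: 8000.0 / 1.02 = 7843.1 Mb.
Total bitrate budget: 7843.1 Mb / 1080 s = 7.262 Mbps.
Audio: 96 kbps = 0.096 Mbps.
Video: 7.262 − 0.096 = 7.166 Mbps.

7.17 Mbps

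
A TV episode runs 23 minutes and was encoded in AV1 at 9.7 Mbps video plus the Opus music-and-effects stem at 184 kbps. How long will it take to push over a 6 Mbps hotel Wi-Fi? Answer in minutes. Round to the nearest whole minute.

23 min = 1380 s
Audio: 184 kbps = 0.184 Mbps.
Total bitrate: 9.884 Mbps.
File: 9.884 Mbps × 1380 s = 13639.9 Mb.
At 6 Mbps: 13639.9 / 6 = 2273.3 s ≈ 37.9 minutes.

38 minutes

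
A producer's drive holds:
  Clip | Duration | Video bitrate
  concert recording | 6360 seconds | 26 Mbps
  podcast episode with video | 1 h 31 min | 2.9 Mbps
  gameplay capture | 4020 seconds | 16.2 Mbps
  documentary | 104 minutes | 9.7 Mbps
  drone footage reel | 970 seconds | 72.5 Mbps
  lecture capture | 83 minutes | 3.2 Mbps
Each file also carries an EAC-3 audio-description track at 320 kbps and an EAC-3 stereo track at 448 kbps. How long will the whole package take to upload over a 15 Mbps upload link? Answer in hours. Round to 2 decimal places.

Audio total: 320 + 448 = 768 kbps = 0.768 Mbps.
concert recording: 26.768 Mbps × 6360 s = 170244.5 Mb
podcast episode with video: 3.668 Mbps × 5460 s = 20027.3 Mb
gameplay capture: 16.968 Mbps × 4020 s = 68211.4 Mb
documentary: 10.468 Mbps × 6240 s = 65320.3 Mb
drone footage reel: 73.268 Mbps × 970 s = 71070.0 Mb
lecture capture: 3.968 Mbps × 4980 s = 19760.6 Mb
Total: 414634.0 Mb = 51829.3 MB.
At 15 Mbps: 414634.0 / 15 = 27642 s ≈ 7.68 hours.

7.68 hours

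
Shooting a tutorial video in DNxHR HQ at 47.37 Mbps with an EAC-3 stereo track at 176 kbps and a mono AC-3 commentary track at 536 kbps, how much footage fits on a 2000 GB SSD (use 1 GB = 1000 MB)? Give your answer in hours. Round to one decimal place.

92.4 hours

Audio total: 176 + 536 = 712 kbps = 0.712 Mbps.
Total bitrate: 47.37 + 0.712 = 48.082 Mbps.
Capacity: 2000 GB = 16,000,000 Mb.
Recording time: 16,000,000 / 48.082 = 332,765 s ≈ 92.4 hours.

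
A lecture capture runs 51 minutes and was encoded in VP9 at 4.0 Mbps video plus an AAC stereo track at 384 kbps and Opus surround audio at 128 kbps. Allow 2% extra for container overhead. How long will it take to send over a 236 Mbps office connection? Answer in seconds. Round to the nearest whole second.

60 seconds

51 min = 3060 s
Audio total: 384 + 128 = 512 kbps = 0.512 Mbps.
Total bitrate: 4.512 Mbps.
File: 4.512 Mbps × 3060 s = 13806.7 Mb.
With 2% container overhead: ×1.02. → 14082.9 Mb.
At 236 Mbps: 14082.9 / 236 = 59.7 s ≈ 59.7 seconds.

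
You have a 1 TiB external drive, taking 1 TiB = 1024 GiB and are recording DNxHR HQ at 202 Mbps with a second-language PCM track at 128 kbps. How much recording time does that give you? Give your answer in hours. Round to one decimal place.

12.1 hours

Audio: 128 kbps = 0.128 Mbps.
Total bitrate: 202 + 0.128 = 202.128 Mbps.
Capacity: 1 TiB = 8,796,093 Mb.
Recording time: 8,796,093 / 202.128 = 43,517 s ≈ 12.1 hours.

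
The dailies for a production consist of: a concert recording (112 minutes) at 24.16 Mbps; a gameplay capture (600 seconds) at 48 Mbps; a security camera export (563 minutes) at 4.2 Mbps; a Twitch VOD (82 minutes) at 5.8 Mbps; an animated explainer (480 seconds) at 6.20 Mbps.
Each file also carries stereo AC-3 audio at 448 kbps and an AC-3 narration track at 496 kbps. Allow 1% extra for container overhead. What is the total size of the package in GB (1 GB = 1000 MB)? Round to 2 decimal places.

51.57 GB

Audio total: 448 + 496 = 944 kbps = 0.944 Mbps.
concert recording: 25.104 Mbps × 6720 s × 1.01 = 170385.9 Mb
gameplay capture: 48.944 Mbps × 600 s × 1.01 = 29660.1 Mb
security camera export: 5.144 Mbps × 33780 s × 1.01 = 175502.0 Mb
Twitch VOD: 6.744 Mbps × 4920 s × 1.01 = 33512.3 Mb
animated explainer: 7.144 Mbps × 480 s × 1.01 = 3463.4 Mb
Total: 412523.6 Mb = 51565.4 MB.
= 51.57 GB.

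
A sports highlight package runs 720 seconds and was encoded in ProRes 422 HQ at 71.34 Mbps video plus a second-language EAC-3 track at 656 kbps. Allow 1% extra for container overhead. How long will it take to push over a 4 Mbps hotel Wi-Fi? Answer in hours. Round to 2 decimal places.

3.64 hours

Audio: 656 kbps = 0.656 Mbps.
Total bitrate: 71.996 Mbps.
File: 71.996 Mbps × 720 s = 51837.1 Mb.
With 1% container overhead: ×1.01. → 52355.5 Mb.
At 4 Mbps: 52355.5 / 4 = 13088.9 s ≈ 3.64 hours.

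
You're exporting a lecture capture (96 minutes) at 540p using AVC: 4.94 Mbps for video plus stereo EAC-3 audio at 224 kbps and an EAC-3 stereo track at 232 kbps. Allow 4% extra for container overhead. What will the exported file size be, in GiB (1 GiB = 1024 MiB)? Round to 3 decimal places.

3.763 GiB

96 min = 5760 s
Audio total: 224 + 232 = 456 kbps = 0.456 Mbps.
Total bitrate: 4.94 + 0.456 = 5.396 Mbps.
Stream data: 5.396 Mbps × 5760 s = 31081.0 Mb.
With 4% container overhead: ×1.04.
32,324 Mb = 4,040,524,800 bytes ÷ 1,073,741,824 = 3.763 GiB.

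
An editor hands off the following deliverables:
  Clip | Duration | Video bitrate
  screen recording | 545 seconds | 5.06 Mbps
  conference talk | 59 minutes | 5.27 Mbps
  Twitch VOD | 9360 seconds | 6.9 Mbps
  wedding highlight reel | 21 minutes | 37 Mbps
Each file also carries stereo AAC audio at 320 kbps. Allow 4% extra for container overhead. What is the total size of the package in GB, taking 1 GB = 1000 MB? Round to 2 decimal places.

Audio: 320 kbps = 0.320 Mbps.
screen recording: 5.380 Mbps × 545 s × 1.04 = 3049.4 Mb
conference talk: 5.590 Mbps × 3540 s × 1.04 = 20580.1 Mb
Twitch VOD: 7.220 Mbps × 9360 s × 1.04 = 70282.4 Mb
wedding highlight reel: 37.320 Mbps × 1260 s × 1.04 = 48904.1 Mb
Total: 142816.0 Mb = 17852.0 MB.
= 17.85 GB.

17.85 GB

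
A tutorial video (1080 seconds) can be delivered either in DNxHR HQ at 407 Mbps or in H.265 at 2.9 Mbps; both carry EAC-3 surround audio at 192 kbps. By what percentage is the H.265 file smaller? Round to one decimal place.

99.2%

Audio: 192 kbps = 0.192 Mbps.
DNxHR HQ: 407.192 Mbps × 1080 s = 439767.4 Mb = 51.196 GiB.
H.265: 3.092 Mbps × 1080 s = 3339.4 Mb = 0.389 GiB.
Reduction: (1 − 0.389/51.196) × 100 = 99.24%.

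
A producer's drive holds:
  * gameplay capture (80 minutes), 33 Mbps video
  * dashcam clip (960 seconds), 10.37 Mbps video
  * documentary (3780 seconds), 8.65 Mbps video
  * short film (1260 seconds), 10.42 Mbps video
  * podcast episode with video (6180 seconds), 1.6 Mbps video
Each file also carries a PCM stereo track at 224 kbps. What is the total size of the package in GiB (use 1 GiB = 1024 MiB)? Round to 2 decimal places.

Audio: 224 kbps = 0.224 Mbps.
gameplay capture: 33.224 Mbps × 4800 s = 159475.2 Mb
dashcam clip: 10.594 Mbps × 960 s = 10170.2 Mb
documentary: 8.874 Mbps × 3780 s = 33543.7 Mb
short film: 10.644 Mbps × 1260 s = 13411.4 Mb
podcast episode with video: 1.824 Mbps × 6180 s = 11272.3 Mb
Total: 227872.9 Mb = 28484.1 MB.
= 26.53 GiB.

26.53 GiB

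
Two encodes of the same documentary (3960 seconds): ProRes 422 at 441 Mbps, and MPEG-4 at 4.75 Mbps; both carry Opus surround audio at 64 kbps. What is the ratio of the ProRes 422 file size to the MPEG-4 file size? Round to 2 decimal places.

91.62

Audio: 64 kbps = 0.064 Mbps.
ProRes 422: 441.064 Mbps × 3960 s = 1746613.4 Mb = 218.327 GB.
MPEG-4: 4.814 Mbps × 3960 s = 19063.4 Mb = 2.383 GB.
Ratio: 218.327 / 2.383 = 91.621.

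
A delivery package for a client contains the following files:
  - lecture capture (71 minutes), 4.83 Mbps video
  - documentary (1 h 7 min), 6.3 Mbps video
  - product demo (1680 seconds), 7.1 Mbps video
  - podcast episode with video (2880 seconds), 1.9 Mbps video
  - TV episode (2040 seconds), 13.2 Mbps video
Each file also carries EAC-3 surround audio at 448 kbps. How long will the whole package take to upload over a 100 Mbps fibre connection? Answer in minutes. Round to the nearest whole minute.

16 minutes

Audio: 448 kbps = 0.448 Mbps.
lecture capture: 5.278 Mbps × 4260 s = 22484.3 Mb
documentary: 6.748 Mbps × 4020 s = 27127.0 Mb
product demo: 7.548 Mbps × 1680 s = 12680.6 Mb
podcast episode with video: 2.348 Mbps × 2880 s = 6762.2 Mb
TV episode: 13.648 Mbps × 2040 s = 27841.9 Mb
Total: 96896.0 Mb = 12112.0 MB.
At 100 Mbps: 96896.0 / 100 = 969 s ≈ 16.1 minutes.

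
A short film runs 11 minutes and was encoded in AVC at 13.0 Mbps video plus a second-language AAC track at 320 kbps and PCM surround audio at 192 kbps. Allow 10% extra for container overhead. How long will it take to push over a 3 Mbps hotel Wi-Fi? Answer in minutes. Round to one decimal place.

54.5 minutes

11 min = 660 s
Audio total: 320 + 192 = 512 kbps = 0.512 Mbps.
Total bitrate: 13.512 Mbps.
File: 13.512 Mbps × 660 s = 8917.9 Mb.
With 10% container overhead: ×1.10. → 9809.7 Mb.
At 3 Mbps: 9809.7 / 3 = 3269.9 s ≈ 54.5 minutes.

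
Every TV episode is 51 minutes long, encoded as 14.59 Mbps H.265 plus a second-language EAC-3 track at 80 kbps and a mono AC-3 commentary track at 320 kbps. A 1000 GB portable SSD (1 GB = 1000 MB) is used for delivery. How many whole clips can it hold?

51 min = 3060 s
Audio total: 80 + 320 = 400 kbps = 0.400 Mbps.
Total bitrate: 14.990 Mbps.
Per item: 14.990 Mbps × 3060 s = 45,869 Mb = 5,734 MB.
Capacity: 1000 GB = 8,000,000 Mb; 174.41 items → 174 complete.

174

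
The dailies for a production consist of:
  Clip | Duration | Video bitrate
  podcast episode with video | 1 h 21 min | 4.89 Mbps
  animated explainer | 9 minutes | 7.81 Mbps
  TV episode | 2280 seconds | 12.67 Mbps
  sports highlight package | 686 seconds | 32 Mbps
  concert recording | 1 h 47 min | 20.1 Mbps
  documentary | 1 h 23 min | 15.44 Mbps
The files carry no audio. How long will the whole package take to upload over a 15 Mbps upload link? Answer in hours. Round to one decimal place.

podcast episode with video: 4.890 Mbps × 4860 s = 23765.4 Mb
animated explainer: 7.810 Mbps × 540 s = 4217.4 Mb
TV episode: 12.670 Mbps × 2280 s = 28887.6 Mb
sports highlight package: 32.000 Mbps × 686 s = 21952.0 Mb
concert recording: 20.100 Mbps × 6420 s = 129042.0 Mb
documentary: 15.440 Mbps × 4980 s = 76891.2 Mb
Total: 284755.6 Mb = 35594.4 MB.
At 15 Mbps: 284755.6 / 15 = 18984 s ≈ 5.27 hours.

5.3 hours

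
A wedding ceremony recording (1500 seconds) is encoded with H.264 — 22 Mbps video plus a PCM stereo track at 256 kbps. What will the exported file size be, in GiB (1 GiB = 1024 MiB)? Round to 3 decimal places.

3.886 GiB

Audio: 256 kbps = 0.256 Mbps.
Total bitrate: 22 + 0.256 = 22.256 Mbps.
Stream data: 22.256 Mbps × 1500 s = 33384.0 Mb.
33,384 Mb = 4,173,000,000 bytes ÷ 1,073,741,824 = 3.886 GiB.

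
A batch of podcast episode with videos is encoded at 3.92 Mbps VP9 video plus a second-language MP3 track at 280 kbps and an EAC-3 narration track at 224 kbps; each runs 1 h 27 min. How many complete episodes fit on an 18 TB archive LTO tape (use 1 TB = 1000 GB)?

1 h 27 min = 87 min = 5220 s
Audio total: 280 + 224 = 504 kbps = 0.504 Mbps.
Total bitrate: 4.424 Mbps.
Per item: 4.424 Mbps × 5220 s = 23,093 Mb = 2,887 MB.
Capacity: 18 TB = 144,000,000 Mb; 6235.58 items → 6235 complete.

6235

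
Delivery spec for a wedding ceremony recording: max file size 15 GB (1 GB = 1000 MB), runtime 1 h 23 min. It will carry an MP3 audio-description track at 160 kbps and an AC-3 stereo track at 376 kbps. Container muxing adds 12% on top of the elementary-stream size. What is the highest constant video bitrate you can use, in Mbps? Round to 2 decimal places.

Budget: 15 GB = 120000.0 Mb.
Stream payload after overhead: 120000.0 / 1.12 = 107142.9 Mb.
1 h 23 min = 83 min = 4980 s
Total bitrate budget: 107142.9 Mb / 4980 s = 21.515 Mbps.
Audio total: 160 + 376 = 536 kbps = 0.536 Mbps.
Video: 21.515 − 0.536 = 20.979 Mbps.

20.98 Mbps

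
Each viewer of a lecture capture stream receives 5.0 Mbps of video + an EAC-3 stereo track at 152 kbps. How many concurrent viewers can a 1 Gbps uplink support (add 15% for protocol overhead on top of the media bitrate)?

168

Audio: 152 kbps = 0.152 Mbps.
Per-viewer media rate: 5.152 Mbps.
On the wire with 15% overhead: 5.925 Mbps.
1 Gbps = 1,000 Mbps; 1,000 / 5.925 = 168.78 → 168 viewers.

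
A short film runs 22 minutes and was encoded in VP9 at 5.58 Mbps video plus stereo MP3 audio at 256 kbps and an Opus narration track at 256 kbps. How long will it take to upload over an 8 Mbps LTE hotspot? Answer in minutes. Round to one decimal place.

22 min = 1320 s
Audio total: 256 + 256 = 512 kbps = 0.512 Mbps.
Total bitrate: 6.092 Mbps.
File: 6.092 Mbps × 1320 s = 8041.4 Mb.
At 8 Mbps: 8041.4 / 8 = 1005.2 s ≈ 16.8 minutes.

16.8 minutes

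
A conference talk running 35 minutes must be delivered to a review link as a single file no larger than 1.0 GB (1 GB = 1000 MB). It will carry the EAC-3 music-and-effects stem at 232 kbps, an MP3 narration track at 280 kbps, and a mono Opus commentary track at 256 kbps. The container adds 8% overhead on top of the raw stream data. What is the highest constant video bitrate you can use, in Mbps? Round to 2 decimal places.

2.76 Mbps

Budget: 1.0 GB = 8000.0 Mb.
Stream payload after overhead: 8000.0 / 1.08 = 7407.4 Mb.
35 min = 2100 s
Total bitrate budget: 7407.4 Mb / 2100 s = 3.527 Mbps.
Audio total: 232 + 280 + 256 = 768 kbps = 0.768 Mbps.
Video: 3.527 − 0.768 = 2.759 Mbps.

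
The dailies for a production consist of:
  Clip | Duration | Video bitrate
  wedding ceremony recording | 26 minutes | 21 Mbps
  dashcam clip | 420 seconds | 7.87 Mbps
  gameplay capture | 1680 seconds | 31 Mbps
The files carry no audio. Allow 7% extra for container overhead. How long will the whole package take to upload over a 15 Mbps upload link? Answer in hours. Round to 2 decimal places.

1.75 hours

wedding ceremony recording: 21.000 Mbps × 1560 s × 1.07 = 35053.2 Mb
dashcam clip: 7.870 Mbps × 420 s × 1.07 = 3536.8 Mb
gameplay capture: 31.000 Mbps × 1680 s × 1.07 = 55725.6 Mb
Total: 94315.6 Mb = 11789.4 MB.
At 15 Mbps: 94315.6 / 15 = 6288 s ≈ 1.75 hours.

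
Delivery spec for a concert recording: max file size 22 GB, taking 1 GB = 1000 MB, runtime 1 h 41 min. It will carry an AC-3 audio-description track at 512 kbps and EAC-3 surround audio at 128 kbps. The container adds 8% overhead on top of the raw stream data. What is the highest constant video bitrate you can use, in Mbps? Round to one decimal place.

26.3 Mbps

Budget: 22 GB = 176000.0 Mb.
Stream payload after overhead: 176000.0 / 1.08 = 162963.0 Mb.
1 h 41 min = 101 min = 6060 s
Total bitrate budget: 162963.0 Mb / 6060 s = 26.892 Mbps.
Audio total: 512 + 128 = 640 kbps = 0.640 Mbps.
Video: 26.892 − 0.640 = 26.252 Mbps.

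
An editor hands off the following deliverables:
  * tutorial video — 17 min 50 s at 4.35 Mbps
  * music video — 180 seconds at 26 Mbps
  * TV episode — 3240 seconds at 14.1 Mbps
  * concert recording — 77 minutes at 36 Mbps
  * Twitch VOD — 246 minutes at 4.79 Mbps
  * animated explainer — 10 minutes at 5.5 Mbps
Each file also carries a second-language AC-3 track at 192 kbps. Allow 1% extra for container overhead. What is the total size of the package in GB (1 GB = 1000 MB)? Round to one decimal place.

Audio: 192 kbps = 0.192 Mbps.
tutorial video: 4.542 Mbps × 1070 s × 1.01 = 4908.5 Mb
music video: 26.192 Mbps × 180 s × 1.01 = 4761.7 Mb
TV episode: 14.292 Mbps × 3240 s × 1.01 = 46769.1 Mb
concert recording: 36.192 Mbps × 4620 s × 1.01 = 168879.1 Mb
Twitch VOD: 4.982 Mbps × 14760 s × 1.01 = 74269.7 Mb
animated explainer: 5.692 Mbps × 600 s × 1.01 = 3449.4 Mb
Total: 303037.5 Mb = 37879.7 MB.
= 37.88 GB.

37.9 GB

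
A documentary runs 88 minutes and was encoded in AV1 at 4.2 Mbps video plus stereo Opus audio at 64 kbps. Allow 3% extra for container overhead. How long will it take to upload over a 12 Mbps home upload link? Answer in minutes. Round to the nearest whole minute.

88 min = 5280 s
Audio: 64 kbps = 0.064 Mbps.
Total bitrate: 4.264 Mbps.
File: 4.264 Mbps × 5280 s = 22513.9 Mb.
With 3% container overhead: ×1.03. → 23189.3 Mb.
At 12 Mbps: 23189.3 / 12 = 1932.4 s ≈ 32.2 minutes.

32 minutes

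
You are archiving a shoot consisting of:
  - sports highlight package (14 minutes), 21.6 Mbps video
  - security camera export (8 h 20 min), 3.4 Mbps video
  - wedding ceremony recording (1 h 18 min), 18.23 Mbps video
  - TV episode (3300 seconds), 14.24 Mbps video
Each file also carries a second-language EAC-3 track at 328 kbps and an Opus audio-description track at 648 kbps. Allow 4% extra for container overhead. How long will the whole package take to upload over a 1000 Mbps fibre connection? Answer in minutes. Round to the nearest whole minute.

Audio total: 328 + 648 = 976 kbps = 0.976 Mbps.
sports highlight package: 22.576 Mbps × 840 s × 1.04 = 19722.4 Mb
security camera export: 4.376 Mbps × 30000 s × 1.04 = 136531.2 Mb
wedding ceremony recording: 19.206 Mbps × 4680 s × 1.04 = 93479.4 Mb
TV episode: 15.216 Mbps × 3300 s × 1.04 = 52221.3 Mb
Total: 301954.3 Mb = 37744.3 MB.
At 1000 Mbps: 301954.3 / 1000 = 302 s ≈ 5.03 minutes.

5 minutes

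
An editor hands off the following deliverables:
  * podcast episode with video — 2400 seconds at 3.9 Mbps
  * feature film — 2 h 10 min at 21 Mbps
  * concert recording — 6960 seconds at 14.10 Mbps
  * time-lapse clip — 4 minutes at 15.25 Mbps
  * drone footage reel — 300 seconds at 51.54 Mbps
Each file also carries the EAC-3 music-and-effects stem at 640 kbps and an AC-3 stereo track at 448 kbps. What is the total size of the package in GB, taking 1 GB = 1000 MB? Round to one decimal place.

Audio total: 640 + 448 = 1088 kbps = 1.088 Mbps.
podcast episode with video: 4.988 Mbps × 2400 s = 11971.2 Mb
feature film: 22.088 Mbps × 7800 s = 172286.4 Mb
concert recording: 15.188 Mbps × 6960 s = 105708.5 Mb
time-lapse clip: 16.338 Mbps × 240 s = 3921.1 Mb
drone footage reel: 52.628 Mbps × 300 s = 15788.4 Mb
Total: 309675.6 Mb = 38709.4 MB.
= 38.71 GB.

38.7 GB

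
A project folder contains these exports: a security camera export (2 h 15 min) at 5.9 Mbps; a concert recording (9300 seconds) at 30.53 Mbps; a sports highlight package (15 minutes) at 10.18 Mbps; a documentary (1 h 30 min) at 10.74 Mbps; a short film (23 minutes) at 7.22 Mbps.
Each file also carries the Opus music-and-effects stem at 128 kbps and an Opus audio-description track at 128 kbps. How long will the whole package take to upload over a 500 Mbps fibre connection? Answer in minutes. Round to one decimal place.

Audio total: 128 + 128 = 256 kbps = 0.256 Mbps.
security camera export: 6.156 Mbps × 8100 s = 49863.6 Mb
concert recording: 30.786 Mbps × 9300 s = 286309.8 Mb
sports highlight package: 10.436 Mbps × 900 s = 9392.4 Mb
documentary: 10.996 Mbps × 5400 s = 59378.4 Mb
short film: 7.476 Mbps × 1380 s = 10316.9 Mb
Total: 415261.1 Mb = 51907.6 MB.
At 500 Mbps: 415261.1 / 500 = 831 s ≈ 13.8 minutes.

13.8 minutes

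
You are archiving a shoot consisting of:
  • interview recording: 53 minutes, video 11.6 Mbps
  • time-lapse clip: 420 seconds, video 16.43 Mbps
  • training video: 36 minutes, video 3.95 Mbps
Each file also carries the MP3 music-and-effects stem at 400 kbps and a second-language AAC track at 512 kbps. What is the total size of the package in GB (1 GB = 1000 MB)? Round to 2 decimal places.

7.20 GB

Audio total: 400 + 512 = 912 kbps = 0.912 Mbps.
interview recording: 12.512 Mbps × 3180 s = 39788.2 Mb
time-lapse clip: 17.342 Mbps × 420 s = 7283.6 Mb
training video: 4.862 Mbps × 2160 s = 10501.9 Mb
Total: 57573.7 Mb = 7196.7 MB.
= 7.197 GB.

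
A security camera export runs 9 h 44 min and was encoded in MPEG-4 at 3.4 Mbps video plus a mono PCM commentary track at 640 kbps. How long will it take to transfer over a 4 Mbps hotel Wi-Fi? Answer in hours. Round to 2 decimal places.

9.83 hours

9 h 44 min = 584 min = 35040 s
Audio: 640 kbps = 0.640 Mbps.
Total bitrate: 4.040 Mbps.
File: 4.040 Mbps × 35040 s = 141561.6 Mb.
At 4 Mbps: 141561.6 / 4 = 35390.4 s ≈ 9.83 hours.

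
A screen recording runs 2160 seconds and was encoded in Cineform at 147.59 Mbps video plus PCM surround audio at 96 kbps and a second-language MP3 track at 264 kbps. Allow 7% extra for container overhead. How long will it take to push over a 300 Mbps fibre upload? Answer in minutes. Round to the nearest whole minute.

19 minutes

Audio total: 96 + 264 = 360 kbps = 0.360 Mbps.
Total bitrate: 147.950 Mbps.
File: 147.950 Mbps × 2160 s = 319572.0 Mb.
With 7% container overhead: ×1.07. → 341942.0 Mb.
At 300 Mbps: 341942.0 / 300 = 1139.8 s ≈ 19 minutes.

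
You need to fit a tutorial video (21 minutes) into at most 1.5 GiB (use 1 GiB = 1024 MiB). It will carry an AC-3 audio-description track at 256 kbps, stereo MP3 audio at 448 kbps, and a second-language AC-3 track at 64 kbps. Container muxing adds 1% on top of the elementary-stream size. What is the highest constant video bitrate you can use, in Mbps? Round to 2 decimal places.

9.36 Mbps

Budget: 1.5 GiB = 12884.9 Mb.
Stream payload after overhead: 12884.9 / 1.01 = 12757.3 Mb.
21 min = 1260 s
Total bitrate budget: 12757.3 Mb / 1260 s = 10.125 Mbps.
Audio total: 256 + 448 + 64 = 768 kbps = 0.768 Mbps.
Video: 10.125 − 0.768 = 9.357 Mbps.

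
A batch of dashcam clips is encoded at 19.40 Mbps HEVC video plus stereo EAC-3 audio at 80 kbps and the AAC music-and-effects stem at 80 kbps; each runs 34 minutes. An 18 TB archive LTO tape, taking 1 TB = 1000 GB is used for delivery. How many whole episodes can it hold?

3608

34 min = 2040 s
Audio total: 80 + 80 = 160 kbps = 0.160 Mbps.
Total bitrate: 19.560 Mbps.
Per item: 19.560 Mbps × 2040 s = 39,902 Mb = 4,988 MB.
Capacity: 18 TB = 144,000,000 Mb; 3608.81 items → 3608 complete.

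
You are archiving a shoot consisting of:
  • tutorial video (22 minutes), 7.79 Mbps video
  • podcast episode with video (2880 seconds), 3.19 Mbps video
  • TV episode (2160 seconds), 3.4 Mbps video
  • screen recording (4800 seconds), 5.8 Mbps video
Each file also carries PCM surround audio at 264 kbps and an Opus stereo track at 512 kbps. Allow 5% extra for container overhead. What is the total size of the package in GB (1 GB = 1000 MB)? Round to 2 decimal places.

8.31 GB

Audio total: 264 + 512 = 776 kbps = 0.776 Mbps.
tutorial video: 8.566 Mbps × 1320 s × 1.05 = 11872.5 Mb
podcast episode with video: 3.966 Mbps × 2880 s × 1.05 = 11993.2 Mb
TV episode: 4.176 Mbps × 2160 s × 1.05 = 9471.2 Mb
screen recording: 6.576 Mbps × 4800 s × 1.05 = 33143.0 Mb
Total: 66479.9 Mb = 8310.0 MB.
= 8.310 GB.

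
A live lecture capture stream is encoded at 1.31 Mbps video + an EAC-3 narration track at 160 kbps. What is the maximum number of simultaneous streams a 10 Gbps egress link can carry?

6802

Audio: 160 kbps = 0.160 Mbps.
Per-viewer media rate: 1.470 Mbps.
10 Gbps = 10,000 Mbps; 10,000 / 1.470 = 6802.72 → 6802 viewers.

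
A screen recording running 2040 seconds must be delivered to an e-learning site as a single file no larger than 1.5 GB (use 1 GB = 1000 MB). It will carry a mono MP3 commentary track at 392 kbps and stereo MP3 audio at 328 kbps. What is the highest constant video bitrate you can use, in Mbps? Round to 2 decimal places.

5.16 Mbps

Budget: 1.5 GB = 12000.0 Mb.
Total bitrate budget: 12000.0 Mb / 2040 s = 5.882 Mbps.
Audio total: 392 + 328 = 720 kbps = 0.720 Mbps.
Video: 5.882 − 0.720 = 5.162 Mbps.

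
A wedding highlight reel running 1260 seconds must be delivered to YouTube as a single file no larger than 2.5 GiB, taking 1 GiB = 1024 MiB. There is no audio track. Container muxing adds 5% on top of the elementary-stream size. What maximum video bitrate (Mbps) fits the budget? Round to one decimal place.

Budget: 2.5 GiB = 21474.8 Mb.
Stream payload after overhead: 21474.8 / 1.05 = 20452.2 Mb.
Total bitrate budget: 20452.2 Mb / 1260 s = 16.232 Mbps.

16.2 Mbps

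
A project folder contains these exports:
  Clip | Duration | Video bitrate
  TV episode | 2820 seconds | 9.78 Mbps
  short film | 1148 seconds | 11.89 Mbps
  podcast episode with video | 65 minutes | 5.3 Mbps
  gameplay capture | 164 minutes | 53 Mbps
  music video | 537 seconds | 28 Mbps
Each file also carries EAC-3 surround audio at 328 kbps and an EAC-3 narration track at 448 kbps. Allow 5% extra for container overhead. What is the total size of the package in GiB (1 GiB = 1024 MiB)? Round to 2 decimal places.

Audio total: 328 + 448 = 776 kbps = 0.776 Mbps.
TV episode: 10.556 Mbps × 2820 s × 1.05 = 31256.3 Mb
short film: 12.666 Mbps × 1148 s × 1.05 = 15267.6 Mb
podcast episode with video: 6.076 Mbps × 3900 s × 1.05 = 24881.2 Mb
gameplay capture: 53.776 Mbps × 9840 s × 1.05 = 555613.6 Mb
music video: 28.776 Mbps × 537 s × 1.05 = 16225.3 Mb
Total: 643244.1 Mb = 80405.5 MB.
= 74.88 GiB.

74.88 GiB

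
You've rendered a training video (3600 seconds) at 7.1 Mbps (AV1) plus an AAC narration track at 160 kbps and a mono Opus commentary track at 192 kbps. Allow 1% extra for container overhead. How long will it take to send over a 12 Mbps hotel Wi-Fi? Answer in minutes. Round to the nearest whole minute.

38 minutes

Audio total: 160 + 192 = 352 kbps = 0.352 Mbps.
Total bitrate: 7.452 Mbps.
File: 7.452 Mbps × 3600 s = 26827.2 Mb.
With 1% container overhead: ×1.01. → 27095.5 Mb.
At 12 Mbps: 27095.5 / 12 = 2258.0 s ≈ 37.6 minutes.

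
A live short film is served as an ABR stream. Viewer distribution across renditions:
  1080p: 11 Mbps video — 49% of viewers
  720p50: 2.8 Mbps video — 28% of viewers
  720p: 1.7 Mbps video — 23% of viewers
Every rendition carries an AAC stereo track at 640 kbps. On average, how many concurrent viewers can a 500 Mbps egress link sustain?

Audio: 640 kbps = 0.640 Mbps.
Average per-viewer bitrate: 0.49×11.640 + 0.28×3.440 + 0.23×2.340 = 7.205 Mbps.
500 Mbps = 500.0 Mbps; 500.0 / 7.205 = 69.40 → 69.

69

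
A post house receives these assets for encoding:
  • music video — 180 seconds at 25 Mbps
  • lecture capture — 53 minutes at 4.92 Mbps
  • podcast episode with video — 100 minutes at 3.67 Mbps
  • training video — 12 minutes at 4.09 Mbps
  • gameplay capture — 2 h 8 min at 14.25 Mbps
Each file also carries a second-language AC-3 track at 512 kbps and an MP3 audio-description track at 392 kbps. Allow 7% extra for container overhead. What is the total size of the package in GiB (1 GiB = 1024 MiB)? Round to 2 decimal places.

Audio total: 512 + 392 = 904 kbps = 0.904 Mbps.
music video: 25.904 Mbps × 180 s × 1.07 = 4989.1 Mb
lecture capture: 5.824 Mbps × 3180 s × 1.07 = 19816.7 Mb
podcast episode with video: 4.574 Mbps × 6000 s × 1.07 = 29365.1 Mb
training video: 4.994 Mbps × 720 s × 1.07 = 3847.4 Mb
gameplay capture: 15.154 Mbps × 7680 s × 1.07 = 124529.5 Mb
Total: 182547.8 Mb = 22818.5 MB.
= 21.25 GiB.

21.25 GiB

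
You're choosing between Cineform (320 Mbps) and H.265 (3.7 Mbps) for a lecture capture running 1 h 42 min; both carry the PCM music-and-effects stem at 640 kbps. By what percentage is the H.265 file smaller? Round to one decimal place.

1 h 42 min = 102 min = 6120 s
Audio: 640 kbps = 0.640 Mbps.
Cineform: 320.640 Mbps × 6120 s = 1962316.8 Mb = 245.290 GB.
H.265: 4.340 Mbps × 6120 s = 26560.8 Mb = 3.320 GB.
Reduction: (1 − 3.320/245.290) × 100 = 98.65%.

98.6%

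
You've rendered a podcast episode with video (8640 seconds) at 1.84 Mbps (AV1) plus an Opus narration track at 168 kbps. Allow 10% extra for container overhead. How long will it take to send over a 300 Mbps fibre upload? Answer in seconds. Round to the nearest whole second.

Audio: 168 kbps = 0.168 Mbps.
Total bitrate: 2.008 Mbps.
File: 2.008 Mbps × 8640 s = 17349.1 Mb.
With 10% container overhead: ×1.10. → 19084.0 Mb.
At 300 Mbps: 19084.0 / 300 = 63.6 s ≈ 63.6 seconds.

64 seconds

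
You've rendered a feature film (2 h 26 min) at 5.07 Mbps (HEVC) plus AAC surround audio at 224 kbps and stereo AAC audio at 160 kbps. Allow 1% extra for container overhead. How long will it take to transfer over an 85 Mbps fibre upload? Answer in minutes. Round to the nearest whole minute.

2 h 26 min = 146 min = 8760 s
Audio total: 224 + 160 = 384 kbps = 0.384 Mbps.
Total bitrate: 5.454 Mbps.
File: 5.454 Mbps × 8760 s = 47777.0 Mb.
With 1% container overhead: ×1.01. → 48254.8 Mb.
At 85 Mbps: 48254.8 / 85 = 567.7 s ≈ 9.46 minutes.

9 minutes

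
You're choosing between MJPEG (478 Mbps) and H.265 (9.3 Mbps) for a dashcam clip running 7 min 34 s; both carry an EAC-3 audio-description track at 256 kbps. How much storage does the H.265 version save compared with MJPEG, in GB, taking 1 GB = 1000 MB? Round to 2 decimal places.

7 min 34 s = 454 s
Audio: 256 kbps = 0.256 Mbps.
MJPEG: 478.256 Mbps × 454 s = 217128.2 Mb = 27.141 GB.
H.265: 9.556 Mbps × 454 s = 4338.4 Mb = 0.542 GB.
Saving: 27.141 − 0.542 = 26.599 GB.

26.60 GB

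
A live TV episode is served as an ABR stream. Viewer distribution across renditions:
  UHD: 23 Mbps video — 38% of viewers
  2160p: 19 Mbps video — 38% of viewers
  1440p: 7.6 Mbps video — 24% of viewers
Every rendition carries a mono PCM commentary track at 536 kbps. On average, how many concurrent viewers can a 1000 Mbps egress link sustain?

54

Audio: 536 kbps = 0.536 Mbps.
Average per-viewer bitrate: 0.38×23.536 + 0.38×19.536 + 0.24×8.136 = 18.320 Mbps.
1000 Mbps = 1,000 Mbps; 1,000 / 18.320 = 54.59 → 54.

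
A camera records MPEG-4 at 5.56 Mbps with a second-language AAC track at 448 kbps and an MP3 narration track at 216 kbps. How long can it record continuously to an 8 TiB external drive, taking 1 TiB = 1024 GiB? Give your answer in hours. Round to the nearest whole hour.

Audio total: 448 + 216 = 664 kbps = 0.664 Mbps.
Total bitrate: 5.56 + 0.664 = 6.224 Mbps.
Capacity: 8 TiB = 70,368,744 Mb.
Recording time: 70,368,744 / 6.224 = 11,306,032 s ≈ 3,141 hours.

3141 hours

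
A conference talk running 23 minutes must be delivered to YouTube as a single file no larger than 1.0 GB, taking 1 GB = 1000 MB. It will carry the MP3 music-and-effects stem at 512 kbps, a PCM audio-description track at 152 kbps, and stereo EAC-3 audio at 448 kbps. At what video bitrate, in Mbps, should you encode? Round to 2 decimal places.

4.69 Mbps

Budget: 1.0 GB = 8000.0 Mb.
23 min = 1380 s
Total bitrate budget: 8000.0 Mb / 1380 s = 5.797 Mbps.
Audio total: 512 + 152 + 448 = 1112 kbps = 1.112 Mbps.
Video: 5.797 − 1.112 = 4.685 Mbps.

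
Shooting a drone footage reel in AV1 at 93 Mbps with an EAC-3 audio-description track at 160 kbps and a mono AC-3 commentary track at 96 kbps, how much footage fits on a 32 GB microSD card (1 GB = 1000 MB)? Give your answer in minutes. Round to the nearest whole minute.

Audio total: 160 + 96 = 256 kbps = 0.256 Mbps.
Total bitrate: 93 + 0.256 = 93.256 Mbps.
Capacity: 32 GB = 256,000 Mb.
Recording time: 256,000 / 93.256 = 2,745 s ≈ 45.8 minutes.

46 minutes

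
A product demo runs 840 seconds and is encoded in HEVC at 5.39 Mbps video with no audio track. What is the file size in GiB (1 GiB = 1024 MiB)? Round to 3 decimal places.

Total bitrate: 5.39 Mbps.
Stream data: 5.390 Mbps × 840 s = 4527.6 Mb.
4,528 Mb = 565,950,000 bytes ÷ 1,073,741,824 = 0.5271 GiB.

0.527 GiB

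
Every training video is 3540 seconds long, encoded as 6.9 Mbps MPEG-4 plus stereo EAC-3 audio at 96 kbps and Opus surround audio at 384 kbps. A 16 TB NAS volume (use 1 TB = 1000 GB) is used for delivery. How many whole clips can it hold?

Audio total: 96 + 384 = 480 kbps = 0.480 Mbps.
Total bitrate: 7.380 Mbps.
Per item: 7.380 Mbps × 3540 s = 26,125 Mb = 3,266 MB.
Capacity: 16 TB = 128,000,000 Mb; 4899.48 items → 4899 complete.

4899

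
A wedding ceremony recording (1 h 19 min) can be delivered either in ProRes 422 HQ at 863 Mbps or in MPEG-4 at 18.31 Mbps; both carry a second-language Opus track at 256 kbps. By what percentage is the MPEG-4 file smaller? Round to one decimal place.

1 h 19 min = 79 min = 4740 s
Audio: 256 kbps = 0.256 Mbps.
ProRes 422 HQ: 863.256 Mbps × 4740 s = 4091833.4 Mb = 511.479 GB.
MPEG-4: 18.566 Mbps × 4740 s = 88002.8 Mb = 11.000 GB.
Reduction: (1 − 11.000/511.479) × 100 = 97.85%.

97.8%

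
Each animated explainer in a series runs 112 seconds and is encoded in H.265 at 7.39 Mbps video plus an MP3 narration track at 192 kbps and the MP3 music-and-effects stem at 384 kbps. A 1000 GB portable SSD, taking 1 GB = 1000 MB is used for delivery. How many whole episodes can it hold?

8966

Audio total: 192 + 384 = 576 kbps = 0.576 Mbps.
Total bitrate: 7.966 Mbps.
Per item: 7.966 Mbps × 112 s = 892.2 Mb = 111.5 MB.
Capacity: 1000 GB = 8,000,000 Mb; 8966.68 items → 8966 complete.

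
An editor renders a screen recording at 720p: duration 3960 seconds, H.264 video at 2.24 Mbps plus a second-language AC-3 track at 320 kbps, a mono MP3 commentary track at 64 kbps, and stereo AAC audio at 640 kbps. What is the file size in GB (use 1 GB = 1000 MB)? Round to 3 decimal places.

Audio total: 320 + 64 + 640 = 1024 kbps = 1.024 Mbps.
Total bitrate: 2.24 + 1.024 = 3.264 Mbps.
Stream data: 3.264 Mbps × 3960 s = 12925.4 Mb.
12,925 Mb ÷ 8 = 1,616 MB → 1.616 GB.

1.616 GB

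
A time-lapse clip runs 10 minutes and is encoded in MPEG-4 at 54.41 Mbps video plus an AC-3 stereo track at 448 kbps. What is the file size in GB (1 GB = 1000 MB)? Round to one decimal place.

10 min = 600 s
Audio: 448 kbps = 0.448 Mbps.
Total bitrate: 54.41 + 0.448 = 54.858 Mbps.
Stream data: 54.858 Mbps × 600 s = 32914.8 Mb.
32,915 Mb ÷ 8 = 4,114 MB → 4.114 GB.

4.1 GB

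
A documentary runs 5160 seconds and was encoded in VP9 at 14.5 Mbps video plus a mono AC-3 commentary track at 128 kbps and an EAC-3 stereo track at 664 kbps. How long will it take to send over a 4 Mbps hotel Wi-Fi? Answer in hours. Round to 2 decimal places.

5.48 hours

Audio total: 128 + 664 = 792 kbps = 0.792 Mbps.
Total bitrate: 15.292 Mbps.
File: 15.292 Mbps × 5160 s = 78906.7 Mb.
At 4 Mbps: 78906.7 / 4 = 19726.7 s ≈ 5.48 hours.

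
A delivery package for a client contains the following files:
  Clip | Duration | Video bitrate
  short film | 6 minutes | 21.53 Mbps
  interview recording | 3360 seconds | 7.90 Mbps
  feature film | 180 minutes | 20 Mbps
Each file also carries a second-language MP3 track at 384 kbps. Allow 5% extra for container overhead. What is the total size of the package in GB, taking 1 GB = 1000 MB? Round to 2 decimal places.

Audio: 384 kbps = 0.384 Mbps.
short film: 21.914 Mbps × 360 s × 1.05 = 8283.5 Mb
interview recording: 8.284 Mbps × 3360 s × 1.05 = 29226.0 Mb
feature film: 20.384 Mbps × 10800 s × 1.05 = 231154.6 Mb
Total: 268664.0 Mb = 33583.0 MB.
= 33.58 GB.

33.58 GB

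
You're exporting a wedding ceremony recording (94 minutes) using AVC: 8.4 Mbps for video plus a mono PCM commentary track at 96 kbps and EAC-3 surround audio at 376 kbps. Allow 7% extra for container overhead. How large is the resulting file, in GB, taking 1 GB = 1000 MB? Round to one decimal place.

6.7 GB

94 min = 5640 s
Audio total: 96 + 376 = 472 kbps = 0.472 Mbps.
Total bitrate: 8.4 + 0.472 = 8.872 Mbps.
Stream data: 8.872 Mbps × 5640 s = 50038.1 Mb.
With 7% container overhead: ×1.07.
53,541 Mb ÷ 8 = 6,693 MB → 6.693 GB.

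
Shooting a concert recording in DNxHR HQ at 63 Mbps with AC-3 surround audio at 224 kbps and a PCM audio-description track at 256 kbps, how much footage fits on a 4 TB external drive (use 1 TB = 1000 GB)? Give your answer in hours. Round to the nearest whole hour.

Audio total: 224 + 256 = 480 kbps = 0.480 Mbps.
Total bitrate: 63 + 0.480 = 63.480 Mbps.
Capacity: 4 TB = 32,000,000 Mb.
Recording time: 32,000,000 / 63.480 = 504,096 s ≈ 140 hours.

140 hours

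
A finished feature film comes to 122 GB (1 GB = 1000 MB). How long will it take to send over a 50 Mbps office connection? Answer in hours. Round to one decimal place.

File: 122 GB = 976000.0 Mb.
At 50 Mbps: 976000.0 / 50 = 19520.0 s ≈ 5.42 hours.

5.4 hours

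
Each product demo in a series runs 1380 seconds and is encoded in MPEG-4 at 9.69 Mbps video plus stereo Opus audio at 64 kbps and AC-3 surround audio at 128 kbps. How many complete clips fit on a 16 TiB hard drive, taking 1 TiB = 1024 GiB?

Audio total: 64 + 128 = 192 kbps = 0.192 Mbps.
Total bitrate: 9.882 Mbps.
Per item: 9.882 Mbps × 1380 s = 13,637 Mb = 1,705 MB.
Capacity: 16 TiB = 140,737,488 Mb; 10320.15 items → 10320 complete.

10320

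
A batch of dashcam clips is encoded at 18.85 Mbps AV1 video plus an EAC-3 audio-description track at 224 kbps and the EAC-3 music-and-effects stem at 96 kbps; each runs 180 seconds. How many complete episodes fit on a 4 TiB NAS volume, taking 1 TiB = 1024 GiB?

Audio total: 224 + 96 = 320 kbps = 0.320 Mbps.
Total bitrate: 19.170 Mbps.
Per item: 19.170 Mbps × 180 s = 3,451 Mb = 431.3 MB.
Capacity: 4 TiB = 35,184,372 Mb; 10196.60 items → 10196 complete.

10196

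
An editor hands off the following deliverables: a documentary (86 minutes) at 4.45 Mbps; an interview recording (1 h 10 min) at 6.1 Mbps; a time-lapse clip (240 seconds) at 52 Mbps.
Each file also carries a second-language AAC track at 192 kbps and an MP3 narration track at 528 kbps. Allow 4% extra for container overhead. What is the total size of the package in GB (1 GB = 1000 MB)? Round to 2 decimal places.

8.84 GB

Audio total: 192 + 528 = 720 kbps = 0.720 Mbps.
documentary: 5.170 Mbps × 5160 s × 1.04 = 27744.3 Mb
interview recording: 6.820 Mbps × 4200 s × 1.04 = 29789.8 Mb
time-lapse clip: 52.720 Mbps × 240 s × 1.04 = 13158.9 Mb
Total: 70693.0 Mb = 8836.6 MB.
= 8.837 GB.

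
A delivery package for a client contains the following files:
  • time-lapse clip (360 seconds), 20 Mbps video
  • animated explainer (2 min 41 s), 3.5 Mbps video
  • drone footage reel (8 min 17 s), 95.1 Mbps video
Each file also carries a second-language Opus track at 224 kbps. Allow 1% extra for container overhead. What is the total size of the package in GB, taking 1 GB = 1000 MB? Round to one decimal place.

7.0 GB

Audio: 224 kbps = 0.224 Mbps.
time-lapse clip: 20.224 Mbps × 360 s × 1.01 = 7353.4 Mb
animated explainer: 3.724 Mbps × 161 s × 1.01 = 605.6 Mb
drone footage reel: 95.324 Mbps × 497 s × 1.01 = 47849.8 Mb
Total: 55808.8 Mb = 6976.1 MB.
= 6.976 GB.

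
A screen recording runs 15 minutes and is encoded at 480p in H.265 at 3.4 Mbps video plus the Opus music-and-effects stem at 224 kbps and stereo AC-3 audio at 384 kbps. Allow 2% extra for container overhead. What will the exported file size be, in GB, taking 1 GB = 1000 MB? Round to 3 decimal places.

0.460 GB

15 min = 900 s
Audio total: 224 + 384 = 608 kbps = 0.608 Mbps.
Total bitrate: 3.4 + 0.608 = 4.008 Mbps.
Stream data: 4.008 Mbps × 900 s = 3607.2 Mb.
With 2% container overhead: ×1.02.
3,679 Mb ÷ 8 = 459.9 MB → 0.4599 GB.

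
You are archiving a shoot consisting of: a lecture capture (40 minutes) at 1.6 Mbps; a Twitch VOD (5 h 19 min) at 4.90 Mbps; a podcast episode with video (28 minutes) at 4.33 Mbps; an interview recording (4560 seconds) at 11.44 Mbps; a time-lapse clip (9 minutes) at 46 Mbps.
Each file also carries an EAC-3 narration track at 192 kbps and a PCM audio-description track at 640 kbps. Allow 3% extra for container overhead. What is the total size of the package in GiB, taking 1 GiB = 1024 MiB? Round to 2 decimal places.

24.64 GiB

Audio total: 192 + 640 = 832 kbps = 0.832 Mbps.
lecture capture: 2.432 Mbps × 2400 s × 1.03 = 6011.9 Mb
Twitch VOD: 5.732 Mbps × 19140 s × 1.03 = 113001.8 Mb
podcast episode with video: 5.162 Mbps × 1680 s × 1.03 = 8932.3 Mb
interview recording: 12.272 Mbps × 4560 s × 1.03 = 57639.1 Mb
time-lapse clip: 46.832 Mbps × 540 s × 1.03 = 26048.0 Mb
Total: 211633.1 Mb = 26454.1 MB.
= 24.64 GiB.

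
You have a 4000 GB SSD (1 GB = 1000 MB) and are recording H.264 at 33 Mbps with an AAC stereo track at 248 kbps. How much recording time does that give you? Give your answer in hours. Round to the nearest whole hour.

Audio: 248 kbps = 0.248 Mbps.
Total bitrate: 33 + 0.248 = 33.248 Mbps.
Capacity: 4000 GB = 32,000,000 Mb.
Recording time: 32,000,000 / 33.248 = 962,464 s ≈ 267 hours.

267 hours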